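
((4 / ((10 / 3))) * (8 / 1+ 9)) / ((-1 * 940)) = -51 / 2350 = -0.02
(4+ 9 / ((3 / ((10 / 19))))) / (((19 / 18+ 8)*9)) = 212 / 3097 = 0.07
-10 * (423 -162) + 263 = -2347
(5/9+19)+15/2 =487/18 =27.06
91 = 91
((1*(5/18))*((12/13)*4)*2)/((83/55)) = 4400/3237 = 1.36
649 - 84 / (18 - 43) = 16309 / 25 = 652.36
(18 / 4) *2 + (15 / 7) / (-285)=1196 / 133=8.99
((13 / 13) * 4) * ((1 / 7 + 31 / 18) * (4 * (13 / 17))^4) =3436459520 / 5261823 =653.09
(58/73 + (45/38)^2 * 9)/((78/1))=1414177/8222136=0.17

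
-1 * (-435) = 435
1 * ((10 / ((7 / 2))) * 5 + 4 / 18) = 914 / 63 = 14.51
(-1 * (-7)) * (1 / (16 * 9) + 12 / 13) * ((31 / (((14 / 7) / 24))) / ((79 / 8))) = 755594 / 3081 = 245.24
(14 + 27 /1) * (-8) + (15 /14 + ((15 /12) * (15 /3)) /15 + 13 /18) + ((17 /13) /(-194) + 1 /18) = -103511327 /317772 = -325.74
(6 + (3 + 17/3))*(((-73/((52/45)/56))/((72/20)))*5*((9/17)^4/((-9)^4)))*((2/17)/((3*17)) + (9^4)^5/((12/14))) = -34562063638565312626761041750/2824095573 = -12238276908543318844.25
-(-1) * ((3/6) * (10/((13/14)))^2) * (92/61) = 87.46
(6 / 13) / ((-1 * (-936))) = 1 / 2028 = 0.00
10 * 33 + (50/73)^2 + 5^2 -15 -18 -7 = 1681135/5329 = 315.47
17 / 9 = 1.89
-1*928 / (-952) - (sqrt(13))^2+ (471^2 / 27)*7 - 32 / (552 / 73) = 472116704 / 8211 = 57498.08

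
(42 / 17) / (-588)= -1 / 238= -0.00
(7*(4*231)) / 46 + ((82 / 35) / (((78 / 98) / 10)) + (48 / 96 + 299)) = 842363 / 1794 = 469.54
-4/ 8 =-1/ 2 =-0.50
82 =82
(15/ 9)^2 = 25/ 9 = 2.78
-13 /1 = -13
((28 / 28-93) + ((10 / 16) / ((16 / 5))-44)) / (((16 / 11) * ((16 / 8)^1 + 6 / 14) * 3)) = -1338491 / 104448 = -12.81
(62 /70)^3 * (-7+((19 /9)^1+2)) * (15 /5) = -774566 /128625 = -6.02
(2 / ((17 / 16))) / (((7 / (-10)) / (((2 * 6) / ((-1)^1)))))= 32.27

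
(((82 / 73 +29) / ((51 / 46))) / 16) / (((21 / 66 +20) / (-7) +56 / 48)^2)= 899613099 / 1596432328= 0.56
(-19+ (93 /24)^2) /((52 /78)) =-5.98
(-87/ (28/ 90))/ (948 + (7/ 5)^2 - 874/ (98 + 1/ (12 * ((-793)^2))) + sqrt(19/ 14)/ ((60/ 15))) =-32237991798742799682822000/ 108485837400961652910136189 + 4282221779529787293750 * sqrt(266)/ 759400861806731570370953323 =-0.30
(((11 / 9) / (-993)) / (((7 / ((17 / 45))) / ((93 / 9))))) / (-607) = 5797 / 5126397255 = 0.00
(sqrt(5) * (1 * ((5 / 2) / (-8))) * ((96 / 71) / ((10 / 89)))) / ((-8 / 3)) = 801 * sqrt(5) / 568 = 3.15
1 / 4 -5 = -19 / 4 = -4.75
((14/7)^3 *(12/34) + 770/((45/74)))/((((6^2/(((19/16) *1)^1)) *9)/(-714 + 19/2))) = -1299491111/396576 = -3276.78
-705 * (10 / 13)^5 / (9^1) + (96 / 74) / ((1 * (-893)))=-21.10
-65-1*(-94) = 29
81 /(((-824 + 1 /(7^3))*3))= -9261 /282631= -0.03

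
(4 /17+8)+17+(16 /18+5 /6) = 8249 /306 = 26.96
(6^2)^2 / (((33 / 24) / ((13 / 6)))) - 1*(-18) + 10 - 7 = 22695 / 11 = 2063.18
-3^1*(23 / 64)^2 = -1587 / 4096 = -0.39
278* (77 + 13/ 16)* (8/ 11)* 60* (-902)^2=767990401200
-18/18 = -1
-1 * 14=-14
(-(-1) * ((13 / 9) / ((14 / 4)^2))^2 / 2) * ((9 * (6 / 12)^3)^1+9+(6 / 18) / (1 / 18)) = 7267 / 64827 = 0.11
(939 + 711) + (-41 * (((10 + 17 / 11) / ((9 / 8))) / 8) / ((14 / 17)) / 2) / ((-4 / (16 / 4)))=4662319 / 2772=1681.93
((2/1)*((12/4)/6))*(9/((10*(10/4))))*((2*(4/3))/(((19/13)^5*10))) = 0.01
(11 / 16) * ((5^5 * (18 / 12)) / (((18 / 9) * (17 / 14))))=721875 / 544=1326.98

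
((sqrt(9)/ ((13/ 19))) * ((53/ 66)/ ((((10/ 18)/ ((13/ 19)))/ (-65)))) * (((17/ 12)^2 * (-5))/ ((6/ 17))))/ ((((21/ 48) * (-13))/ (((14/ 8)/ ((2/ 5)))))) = -6509725/ 1056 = -6164.51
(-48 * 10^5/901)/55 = -960000/9911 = -96.86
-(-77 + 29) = 48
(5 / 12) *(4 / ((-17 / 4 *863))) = -20 / 44013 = -0.00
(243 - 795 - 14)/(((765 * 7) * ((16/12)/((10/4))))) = -283/1428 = -0.20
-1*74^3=-405224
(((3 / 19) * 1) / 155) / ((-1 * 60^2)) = -1 / 3534000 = -0.00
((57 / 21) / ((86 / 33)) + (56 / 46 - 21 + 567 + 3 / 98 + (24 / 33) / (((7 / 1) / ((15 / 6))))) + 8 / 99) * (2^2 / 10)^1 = 5264258138 / 23988195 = 219.45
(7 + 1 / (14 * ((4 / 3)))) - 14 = -389 / 56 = -6.95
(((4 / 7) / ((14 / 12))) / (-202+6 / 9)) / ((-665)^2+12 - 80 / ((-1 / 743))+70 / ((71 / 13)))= -1278 / 263552209823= -0.00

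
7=7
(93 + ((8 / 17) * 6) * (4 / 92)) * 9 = 838.10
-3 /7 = -0.43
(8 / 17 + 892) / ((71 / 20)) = 303440 / 1207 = 251.40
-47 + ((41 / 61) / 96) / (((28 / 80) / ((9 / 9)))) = -481451 / 10248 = -46.98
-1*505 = -505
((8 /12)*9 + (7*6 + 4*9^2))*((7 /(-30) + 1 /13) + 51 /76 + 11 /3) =1920977 /1235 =1555.45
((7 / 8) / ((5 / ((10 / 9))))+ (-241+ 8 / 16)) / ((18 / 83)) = -718033 / 648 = -1108.08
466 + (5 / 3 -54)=1241 / 3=413.67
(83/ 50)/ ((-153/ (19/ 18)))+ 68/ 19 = 9333637/ 2616300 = 3.57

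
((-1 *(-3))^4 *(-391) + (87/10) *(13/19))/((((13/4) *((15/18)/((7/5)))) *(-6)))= 84229026/30875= 2728.07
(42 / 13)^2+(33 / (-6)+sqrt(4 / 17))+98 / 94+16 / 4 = 2 * sqrt(17) / 17+158549 / 15886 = 10.47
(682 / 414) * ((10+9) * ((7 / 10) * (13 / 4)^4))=1295327033 / 529920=2444.38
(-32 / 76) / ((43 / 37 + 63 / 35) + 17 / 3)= -4440 / 90991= -0.05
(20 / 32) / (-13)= -5 / 104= -0.05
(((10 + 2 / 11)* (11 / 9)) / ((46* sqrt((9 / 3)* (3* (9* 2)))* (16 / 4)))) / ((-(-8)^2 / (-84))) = 49* sqrt(2) / 9936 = 0.01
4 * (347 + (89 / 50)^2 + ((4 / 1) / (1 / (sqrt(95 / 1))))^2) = 4675421 / 625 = 7480.67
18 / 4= 9 / 2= 4.50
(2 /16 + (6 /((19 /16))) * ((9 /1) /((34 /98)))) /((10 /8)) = 339011 /3230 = 104.96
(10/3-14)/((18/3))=-16/9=-1.78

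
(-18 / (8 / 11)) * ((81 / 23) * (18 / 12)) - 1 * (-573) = 81375 / 184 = 442.26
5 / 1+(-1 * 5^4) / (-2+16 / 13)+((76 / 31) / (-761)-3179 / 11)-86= 20877883 / 47182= 442.50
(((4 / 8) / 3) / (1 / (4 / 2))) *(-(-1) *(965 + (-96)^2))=10181 / 3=3393.67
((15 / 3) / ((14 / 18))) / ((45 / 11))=11 / 7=1.57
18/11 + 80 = 898/11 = 81.64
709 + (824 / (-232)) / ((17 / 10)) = 348507 / 493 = 706.91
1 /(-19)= -1 /19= -0.05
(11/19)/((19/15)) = 165/361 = 0.46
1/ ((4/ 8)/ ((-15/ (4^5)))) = -15/ 512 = -0.03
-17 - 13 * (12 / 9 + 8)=-415 / 3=-138.33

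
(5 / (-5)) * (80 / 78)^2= -1600 / 1521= -1.05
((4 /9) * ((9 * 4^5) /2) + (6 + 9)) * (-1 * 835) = -1722605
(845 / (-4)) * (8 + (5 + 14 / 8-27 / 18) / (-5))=-23491 / 16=-1468.19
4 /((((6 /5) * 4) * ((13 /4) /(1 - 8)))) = -70 /39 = -1.79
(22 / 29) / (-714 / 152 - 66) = -1672 / 155817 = -0.01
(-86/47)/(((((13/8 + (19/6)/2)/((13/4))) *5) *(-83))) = 6708/1501885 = 0.00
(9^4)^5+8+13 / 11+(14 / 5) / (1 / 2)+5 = 668671600248131085143 / 55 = 12157665459056928820.78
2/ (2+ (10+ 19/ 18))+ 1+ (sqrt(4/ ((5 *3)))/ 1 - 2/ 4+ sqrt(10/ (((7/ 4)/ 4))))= 2 *sqrt(15)/ 15+ 307/ 470+ 4 *sqrt(70)/ 7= 5.95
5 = 5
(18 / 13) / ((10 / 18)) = 162 / 65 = 2.49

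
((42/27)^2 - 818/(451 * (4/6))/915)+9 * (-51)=-5087229694/11141955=-456.58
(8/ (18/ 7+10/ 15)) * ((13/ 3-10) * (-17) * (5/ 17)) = 70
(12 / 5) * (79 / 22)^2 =18723 / 605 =30.95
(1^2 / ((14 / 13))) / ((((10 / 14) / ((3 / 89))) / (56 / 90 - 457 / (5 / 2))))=-53287 / 6675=-7.98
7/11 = 0.64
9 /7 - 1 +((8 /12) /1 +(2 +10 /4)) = 229 /42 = 5.45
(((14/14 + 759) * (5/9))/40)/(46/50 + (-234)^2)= 2375/12320307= 0.00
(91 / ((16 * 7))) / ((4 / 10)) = 65 / 32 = 2.03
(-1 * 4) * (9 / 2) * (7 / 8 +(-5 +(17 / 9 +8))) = -103.75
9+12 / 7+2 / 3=239 / 21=11.38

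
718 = 718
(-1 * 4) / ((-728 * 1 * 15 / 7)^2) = -1 / 608400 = -0.00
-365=-365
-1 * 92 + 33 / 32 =-2911 / 32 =-90.97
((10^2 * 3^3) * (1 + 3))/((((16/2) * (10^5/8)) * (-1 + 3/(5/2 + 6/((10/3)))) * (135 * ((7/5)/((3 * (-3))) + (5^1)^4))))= -387/91383500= -0.00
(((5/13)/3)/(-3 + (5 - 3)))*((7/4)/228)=-35/35568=-0.00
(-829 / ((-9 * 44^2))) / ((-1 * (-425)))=0.00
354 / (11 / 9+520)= 3186 / 4691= 0.68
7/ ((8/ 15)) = 105/ 8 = 13.12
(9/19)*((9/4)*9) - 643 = -48139/76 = -633.41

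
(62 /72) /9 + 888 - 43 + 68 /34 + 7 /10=1373429 /1620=847.80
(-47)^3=-103823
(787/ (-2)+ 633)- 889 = -1299/ 2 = -649.50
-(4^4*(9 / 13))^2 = -5308416 / 169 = -31410.75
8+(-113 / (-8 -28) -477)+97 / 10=-82109 / 180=-456.16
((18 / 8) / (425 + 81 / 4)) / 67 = 0.00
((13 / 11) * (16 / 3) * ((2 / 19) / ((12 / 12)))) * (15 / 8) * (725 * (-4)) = -754000 / 209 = -3607.66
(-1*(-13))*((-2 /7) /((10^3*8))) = -13 /28000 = -0.00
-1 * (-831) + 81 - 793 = 119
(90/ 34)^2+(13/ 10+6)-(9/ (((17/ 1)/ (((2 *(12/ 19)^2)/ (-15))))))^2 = 26940418943/ 1883138450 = 14.31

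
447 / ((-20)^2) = 447 / 400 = 1.12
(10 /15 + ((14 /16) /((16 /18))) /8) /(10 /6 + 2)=1213 /5632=0.22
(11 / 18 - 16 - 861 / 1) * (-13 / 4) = 205075 / 72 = 2848.26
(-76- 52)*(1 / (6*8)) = -8 / 3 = -2.67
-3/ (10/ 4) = -6/ 5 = -1.20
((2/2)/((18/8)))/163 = 4/1467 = 0.00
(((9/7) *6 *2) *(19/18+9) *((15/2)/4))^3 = 24614962.13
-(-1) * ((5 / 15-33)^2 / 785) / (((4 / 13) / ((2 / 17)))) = 62426 / 120105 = 0.52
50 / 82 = 25 / 41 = 0.61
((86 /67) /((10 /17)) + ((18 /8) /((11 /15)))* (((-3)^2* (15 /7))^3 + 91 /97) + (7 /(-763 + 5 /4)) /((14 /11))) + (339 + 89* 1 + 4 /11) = 762150854353842 /33961206895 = 22441.81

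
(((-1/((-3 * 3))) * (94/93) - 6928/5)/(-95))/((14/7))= 2899133/397575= 7.29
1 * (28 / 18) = 14 / 9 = 1.56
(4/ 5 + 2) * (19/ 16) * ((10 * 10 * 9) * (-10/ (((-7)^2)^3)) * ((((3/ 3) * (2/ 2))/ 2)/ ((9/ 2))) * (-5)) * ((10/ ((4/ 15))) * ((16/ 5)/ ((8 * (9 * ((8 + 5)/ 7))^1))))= 11875/ 93639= 0.13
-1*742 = -742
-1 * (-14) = 14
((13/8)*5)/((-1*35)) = -13/56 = -0.23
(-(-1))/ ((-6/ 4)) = -2/ 3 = -0.67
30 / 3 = 10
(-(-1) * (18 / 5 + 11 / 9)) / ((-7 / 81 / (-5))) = 279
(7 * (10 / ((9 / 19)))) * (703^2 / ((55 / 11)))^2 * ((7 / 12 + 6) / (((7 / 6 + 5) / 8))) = 554866231870328 / 45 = 12330360708229.51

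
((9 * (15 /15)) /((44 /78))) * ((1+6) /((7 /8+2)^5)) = 40255488 /70799773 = 0.57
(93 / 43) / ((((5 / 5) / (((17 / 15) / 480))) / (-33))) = -5797 / 34400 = -0.17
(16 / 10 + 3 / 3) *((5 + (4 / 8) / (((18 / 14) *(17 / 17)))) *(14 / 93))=8827 / 4185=2.11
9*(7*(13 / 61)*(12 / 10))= 4914 / 305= 16.11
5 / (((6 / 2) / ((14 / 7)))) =10 / 3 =3.33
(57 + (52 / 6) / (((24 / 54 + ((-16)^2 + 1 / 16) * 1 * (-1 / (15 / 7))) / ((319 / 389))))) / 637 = 1898612481 / 21240072581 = 0.09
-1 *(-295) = 295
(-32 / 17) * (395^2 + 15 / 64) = -293694.56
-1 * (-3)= 3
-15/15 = -1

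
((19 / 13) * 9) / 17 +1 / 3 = 734 / 663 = 1.11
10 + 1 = 11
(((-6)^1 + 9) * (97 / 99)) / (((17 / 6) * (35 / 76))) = 14744 / 6545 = 2.25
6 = 6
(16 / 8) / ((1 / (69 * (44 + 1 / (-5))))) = 30222 / 5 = 6044.40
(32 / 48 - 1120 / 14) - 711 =-2371 / 3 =-790.33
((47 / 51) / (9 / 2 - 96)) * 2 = -188 / 9333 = -0.02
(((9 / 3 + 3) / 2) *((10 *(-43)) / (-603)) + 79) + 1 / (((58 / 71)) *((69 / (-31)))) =7202913 / 89378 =80.59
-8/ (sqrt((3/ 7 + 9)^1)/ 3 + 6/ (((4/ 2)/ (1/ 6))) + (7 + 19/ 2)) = -2856/ 6047 + 8*sqrt(462)/ 6047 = -0.44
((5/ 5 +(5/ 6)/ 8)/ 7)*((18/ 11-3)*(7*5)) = -1325/ 176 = -7.53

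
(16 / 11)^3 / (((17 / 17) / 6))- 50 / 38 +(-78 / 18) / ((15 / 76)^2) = -1606173857 / 17070075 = -94.09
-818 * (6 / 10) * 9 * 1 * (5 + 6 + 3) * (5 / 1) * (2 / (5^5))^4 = -4947264 / 95367431640625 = -0.00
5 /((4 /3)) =3.75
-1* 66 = -66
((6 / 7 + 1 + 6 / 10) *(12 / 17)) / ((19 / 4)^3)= 0.02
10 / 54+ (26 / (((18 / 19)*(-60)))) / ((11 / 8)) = -73 / 495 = -0.15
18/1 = 18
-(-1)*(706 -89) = 617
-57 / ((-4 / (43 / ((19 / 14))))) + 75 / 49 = 44397 / 98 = 453.03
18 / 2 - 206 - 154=-351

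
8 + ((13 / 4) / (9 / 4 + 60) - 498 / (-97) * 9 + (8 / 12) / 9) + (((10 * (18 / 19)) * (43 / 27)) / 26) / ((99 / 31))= 32196798823 / 590613309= 54.51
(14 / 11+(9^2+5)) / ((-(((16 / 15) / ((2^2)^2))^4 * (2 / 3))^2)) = -5535843750000 / 11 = -503258522727.27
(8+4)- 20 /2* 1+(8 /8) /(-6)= 11 /6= 1.83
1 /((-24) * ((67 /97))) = -97 /1608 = -0.06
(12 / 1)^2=144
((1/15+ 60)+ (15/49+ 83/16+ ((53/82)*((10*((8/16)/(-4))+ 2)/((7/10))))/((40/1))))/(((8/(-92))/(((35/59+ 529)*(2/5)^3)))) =-25560.88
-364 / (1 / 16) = -5824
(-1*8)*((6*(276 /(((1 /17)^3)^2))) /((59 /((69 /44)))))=-5516110368432 /649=-8499399643.19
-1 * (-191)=191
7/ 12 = 0.58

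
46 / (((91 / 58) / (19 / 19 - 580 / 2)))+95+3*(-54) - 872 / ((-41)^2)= -8540.62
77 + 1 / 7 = 77.14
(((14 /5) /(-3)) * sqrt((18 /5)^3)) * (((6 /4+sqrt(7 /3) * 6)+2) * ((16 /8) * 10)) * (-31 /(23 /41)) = 4484088 * sqrt(10) /575+2562336 * sqrt(210) /575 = 89237.75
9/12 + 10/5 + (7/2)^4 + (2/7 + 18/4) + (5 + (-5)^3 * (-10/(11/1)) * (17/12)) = 1195963/3696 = 323.58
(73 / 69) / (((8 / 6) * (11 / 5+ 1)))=365 / 1472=0.25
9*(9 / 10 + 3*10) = 2781 / 10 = 278.10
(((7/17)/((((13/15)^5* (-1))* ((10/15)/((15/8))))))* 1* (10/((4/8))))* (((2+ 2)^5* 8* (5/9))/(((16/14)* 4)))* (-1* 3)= 141480.94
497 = 497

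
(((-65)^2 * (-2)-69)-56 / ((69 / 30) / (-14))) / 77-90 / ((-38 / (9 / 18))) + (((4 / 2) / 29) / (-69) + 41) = -53552729 / 836418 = -64.03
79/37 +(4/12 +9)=1273/111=11.47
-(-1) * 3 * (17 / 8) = 51 / 8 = 6.38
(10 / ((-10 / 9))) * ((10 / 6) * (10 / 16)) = -75 / 8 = -9.38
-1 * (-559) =559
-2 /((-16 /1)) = 1 /8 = 0.12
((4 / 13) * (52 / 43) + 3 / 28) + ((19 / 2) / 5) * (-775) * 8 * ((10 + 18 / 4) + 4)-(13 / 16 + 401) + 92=-1051040629 / 4816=-218239.33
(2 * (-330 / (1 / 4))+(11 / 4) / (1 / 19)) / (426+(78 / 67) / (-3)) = -693517 / 114064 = -6.08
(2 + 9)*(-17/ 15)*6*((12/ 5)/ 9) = -1496/ 75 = -19.95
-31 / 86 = -0.36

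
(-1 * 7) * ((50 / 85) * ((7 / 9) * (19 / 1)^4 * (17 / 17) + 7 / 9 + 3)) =-63859670 / 153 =-417383.46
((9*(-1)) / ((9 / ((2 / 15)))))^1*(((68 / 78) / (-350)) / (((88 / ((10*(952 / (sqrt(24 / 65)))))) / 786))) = 75718*sqrt(390) / 32175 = 46.47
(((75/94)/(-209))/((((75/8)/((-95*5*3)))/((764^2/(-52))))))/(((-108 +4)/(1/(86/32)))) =87554400/3757039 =23.30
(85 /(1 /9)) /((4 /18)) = 6885 /2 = 3442.50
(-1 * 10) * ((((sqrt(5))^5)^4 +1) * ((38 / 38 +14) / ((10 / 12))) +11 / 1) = -1757812790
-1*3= -3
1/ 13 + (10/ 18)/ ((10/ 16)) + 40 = 4793/ 117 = 40.97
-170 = -170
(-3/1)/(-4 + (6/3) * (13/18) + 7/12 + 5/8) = 216/97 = 2.23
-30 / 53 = -0.57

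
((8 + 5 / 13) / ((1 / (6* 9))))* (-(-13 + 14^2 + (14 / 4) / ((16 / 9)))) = -83748.16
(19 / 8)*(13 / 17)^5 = 0.62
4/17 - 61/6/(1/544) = -282052/51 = -5530.43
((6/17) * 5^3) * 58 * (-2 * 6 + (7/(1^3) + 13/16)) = -728625/68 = -10715.07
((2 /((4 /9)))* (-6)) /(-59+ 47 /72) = 1944 /4201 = 0.46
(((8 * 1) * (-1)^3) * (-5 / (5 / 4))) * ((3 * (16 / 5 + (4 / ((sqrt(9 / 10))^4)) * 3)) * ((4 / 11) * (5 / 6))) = 155648 / 297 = 524.07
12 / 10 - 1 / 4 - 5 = -81 / 20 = -4.05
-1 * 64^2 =-4096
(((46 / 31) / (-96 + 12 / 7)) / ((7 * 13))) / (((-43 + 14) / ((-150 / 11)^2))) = 0.00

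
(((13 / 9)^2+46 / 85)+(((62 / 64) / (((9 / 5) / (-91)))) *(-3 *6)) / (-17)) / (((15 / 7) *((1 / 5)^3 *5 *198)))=-37961483 / 13087008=-2.90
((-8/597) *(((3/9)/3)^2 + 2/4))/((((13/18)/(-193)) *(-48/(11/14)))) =-176209/5867316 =-0.03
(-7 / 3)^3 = -343 / 27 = -12.70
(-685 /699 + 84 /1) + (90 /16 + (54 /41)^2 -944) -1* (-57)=-7488351809 /9400152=-796.62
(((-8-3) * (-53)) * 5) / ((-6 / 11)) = -32065 / 6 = -5344.17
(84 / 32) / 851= 0.00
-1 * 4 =-4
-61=-61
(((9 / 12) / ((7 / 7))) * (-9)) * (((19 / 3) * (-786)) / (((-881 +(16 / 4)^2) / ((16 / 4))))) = -134406 / 865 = -155.38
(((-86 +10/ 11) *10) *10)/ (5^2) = -3744/ 11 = -340.36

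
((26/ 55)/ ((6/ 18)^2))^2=54756/ 3025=18.10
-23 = -23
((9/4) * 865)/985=1557/788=1.98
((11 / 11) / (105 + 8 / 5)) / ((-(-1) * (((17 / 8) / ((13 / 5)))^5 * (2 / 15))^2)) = 25619612623586721792 / 6457480462375703125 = 3.97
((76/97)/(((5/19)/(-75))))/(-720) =361/1164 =0.31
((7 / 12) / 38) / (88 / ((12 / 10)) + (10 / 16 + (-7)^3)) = -7 / 122683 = -0.00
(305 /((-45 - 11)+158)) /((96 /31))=9455 /9792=0.97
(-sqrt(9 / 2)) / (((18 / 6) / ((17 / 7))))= -17* sqrt(2) / 14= -1.72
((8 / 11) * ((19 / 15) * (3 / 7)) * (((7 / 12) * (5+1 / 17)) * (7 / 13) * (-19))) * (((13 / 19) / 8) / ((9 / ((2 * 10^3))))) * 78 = -29738800 / 1683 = -17670.11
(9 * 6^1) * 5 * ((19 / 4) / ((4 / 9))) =23085 / 8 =2885.62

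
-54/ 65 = -0.83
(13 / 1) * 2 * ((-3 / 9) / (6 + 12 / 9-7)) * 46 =-1196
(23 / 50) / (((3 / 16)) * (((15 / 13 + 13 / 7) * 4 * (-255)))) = -0.00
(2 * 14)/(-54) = -14/27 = -0.52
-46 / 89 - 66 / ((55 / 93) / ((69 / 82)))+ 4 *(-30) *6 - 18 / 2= -15023374 / 18245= -823.42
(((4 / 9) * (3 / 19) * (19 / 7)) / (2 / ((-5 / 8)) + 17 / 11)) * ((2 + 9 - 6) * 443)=-487300 / 1911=-255.00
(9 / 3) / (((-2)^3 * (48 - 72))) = 1 / 64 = 0.02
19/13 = 1.46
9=9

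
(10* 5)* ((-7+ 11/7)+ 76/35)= -1140/7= -162.86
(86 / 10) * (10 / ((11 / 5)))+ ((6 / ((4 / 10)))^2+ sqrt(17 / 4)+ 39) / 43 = sqrt(17) / 86+ 21394 / 473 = 45.28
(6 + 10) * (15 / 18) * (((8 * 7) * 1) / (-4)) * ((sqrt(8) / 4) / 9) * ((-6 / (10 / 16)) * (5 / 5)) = 896 * sqrt(2) / 9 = 140.79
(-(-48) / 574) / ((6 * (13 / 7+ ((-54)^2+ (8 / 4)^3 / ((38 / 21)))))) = 76 / 15935183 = 0.00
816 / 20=204 / 5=40.80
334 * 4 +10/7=9362/7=1337.43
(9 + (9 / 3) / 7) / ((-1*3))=-22 / 7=-3.14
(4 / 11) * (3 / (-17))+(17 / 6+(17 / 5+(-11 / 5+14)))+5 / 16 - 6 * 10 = -1872319 / 44880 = -41.72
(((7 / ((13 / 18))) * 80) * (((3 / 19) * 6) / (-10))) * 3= -54432 / 247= -220.37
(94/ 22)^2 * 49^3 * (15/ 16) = 3898299615/ 1936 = 2013584.51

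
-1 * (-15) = 15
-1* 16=-16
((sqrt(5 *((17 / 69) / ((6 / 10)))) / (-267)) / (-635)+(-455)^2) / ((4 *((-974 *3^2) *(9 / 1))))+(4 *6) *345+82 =2638639487 / 315576 - sqrt(391) / 738359794296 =8361.34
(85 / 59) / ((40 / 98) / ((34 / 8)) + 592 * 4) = 70805 / 116384816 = 0.00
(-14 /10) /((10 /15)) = -21 /10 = -2.10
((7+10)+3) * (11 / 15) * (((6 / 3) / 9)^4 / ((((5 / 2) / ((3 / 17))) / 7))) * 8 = 78848 / 557685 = 0.14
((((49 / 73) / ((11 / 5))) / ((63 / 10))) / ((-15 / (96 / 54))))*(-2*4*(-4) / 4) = -8960 / 195129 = -0.05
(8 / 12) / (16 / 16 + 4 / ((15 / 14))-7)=-5 / 17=-0.29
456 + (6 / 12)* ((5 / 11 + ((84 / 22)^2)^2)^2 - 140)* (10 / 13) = 49741233025873 / 2786665453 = 17849.73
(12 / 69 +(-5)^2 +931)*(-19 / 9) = -2018.59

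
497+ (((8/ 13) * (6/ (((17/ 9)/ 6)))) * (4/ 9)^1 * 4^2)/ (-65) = 7120973/ 14365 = 495.72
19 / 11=1.73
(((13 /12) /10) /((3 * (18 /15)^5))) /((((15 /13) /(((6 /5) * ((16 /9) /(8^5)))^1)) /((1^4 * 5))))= 21125 /5159780352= 0.00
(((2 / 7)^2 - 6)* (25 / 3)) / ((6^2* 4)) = -3625 / 10584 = -0.34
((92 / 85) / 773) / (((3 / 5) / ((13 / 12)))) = 299 / 118269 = 0.00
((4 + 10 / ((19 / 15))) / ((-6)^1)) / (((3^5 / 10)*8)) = -565 / 55404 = -0.01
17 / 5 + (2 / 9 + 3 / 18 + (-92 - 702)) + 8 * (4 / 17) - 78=-1325483 / 1530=-866.33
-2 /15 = -0.13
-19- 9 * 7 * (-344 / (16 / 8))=10817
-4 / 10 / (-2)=1 / 5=0.20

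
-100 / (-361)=100 / 361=0.28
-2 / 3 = -0.67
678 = 678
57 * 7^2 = 2793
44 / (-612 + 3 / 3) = -44 / 611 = -0.07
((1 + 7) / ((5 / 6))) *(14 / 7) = 96 / 5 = 19.20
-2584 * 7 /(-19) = 952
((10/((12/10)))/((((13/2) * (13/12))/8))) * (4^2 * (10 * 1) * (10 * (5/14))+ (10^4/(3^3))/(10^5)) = 172801120/31941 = 5410.01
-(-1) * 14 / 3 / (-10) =-7 / 15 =-0.47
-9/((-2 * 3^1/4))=6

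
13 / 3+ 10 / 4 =6.83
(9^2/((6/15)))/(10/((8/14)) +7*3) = 405/77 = 5.26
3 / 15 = 1 / 5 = 0.20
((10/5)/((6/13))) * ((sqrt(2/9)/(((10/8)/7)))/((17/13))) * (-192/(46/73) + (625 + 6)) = 7102732 * sqrt(2)/3519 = 2854.44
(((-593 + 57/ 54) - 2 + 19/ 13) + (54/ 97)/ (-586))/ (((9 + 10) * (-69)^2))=-3940322179/ 601598845926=-0.01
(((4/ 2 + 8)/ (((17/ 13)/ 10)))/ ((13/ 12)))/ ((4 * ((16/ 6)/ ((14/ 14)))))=225/ 34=6.62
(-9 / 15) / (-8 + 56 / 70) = 1 / 12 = 0.08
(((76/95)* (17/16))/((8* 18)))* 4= 17/720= 0.02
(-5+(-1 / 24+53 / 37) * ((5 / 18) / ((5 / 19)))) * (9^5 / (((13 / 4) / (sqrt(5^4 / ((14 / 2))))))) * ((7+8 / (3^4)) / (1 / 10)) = -15651140625 * sqrt(7) / 962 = -43044725.39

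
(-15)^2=225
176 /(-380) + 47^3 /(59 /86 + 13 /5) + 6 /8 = 31595.40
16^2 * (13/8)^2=676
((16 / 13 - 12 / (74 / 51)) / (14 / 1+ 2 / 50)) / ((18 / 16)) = -677200 / 1519479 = -0.45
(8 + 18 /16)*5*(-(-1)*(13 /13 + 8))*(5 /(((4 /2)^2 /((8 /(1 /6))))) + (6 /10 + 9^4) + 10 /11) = 2719367.80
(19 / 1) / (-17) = -19 / 17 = -1.12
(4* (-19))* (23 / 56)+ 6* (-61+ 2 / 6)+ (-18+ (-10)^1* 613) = -91605 / 14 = -6543.21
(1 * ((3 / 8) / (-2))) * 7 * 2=-21 / 8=-2.62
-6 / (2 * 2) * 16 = -24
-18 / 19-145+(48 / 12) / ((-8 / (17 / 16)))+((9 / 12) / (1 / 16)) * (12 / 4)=-67171 / 608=-110.48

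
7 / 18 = 0.39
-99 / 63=-11 / 7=-1.57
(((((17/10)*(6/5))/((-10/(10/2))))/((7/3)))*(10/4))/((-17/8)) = 0.51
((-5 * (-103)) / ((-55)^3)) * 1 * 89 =-9167 / 33275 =-0.28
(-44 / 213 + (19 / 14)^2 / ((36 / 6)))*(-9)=-25149 / 27832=-0.90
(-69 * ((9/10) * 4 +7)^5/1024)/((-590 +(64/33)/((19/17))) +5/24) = 18092391613659/1179876400000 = 15.33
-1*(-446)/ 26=223/ 13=17.15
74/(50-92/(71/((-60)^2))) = -2627/163825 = -0.02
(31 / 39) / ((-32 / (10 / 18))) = -0.01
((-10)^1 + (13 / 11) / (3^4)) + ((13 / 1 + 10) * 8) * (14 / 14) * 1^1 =155047 / 891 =174.01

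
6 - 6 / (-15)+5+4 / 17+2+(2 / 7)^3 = 398217 / 29155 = 13.66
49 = 49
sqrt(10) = 3.16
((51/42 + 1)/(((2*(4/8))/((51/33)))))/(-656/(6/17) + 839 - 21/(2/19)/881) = -1392861/415118935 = -0.00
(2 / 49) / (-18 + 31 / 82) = -164 / 70805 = -0.00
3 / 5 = 0.60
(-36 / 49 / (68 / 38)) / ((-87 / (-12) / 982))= -1343376 / 24157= -55.61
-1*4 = -4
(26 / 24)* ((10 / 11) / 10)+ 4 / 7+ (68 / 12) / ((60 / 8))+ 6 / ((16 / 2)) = 7538 / 3465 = 2.18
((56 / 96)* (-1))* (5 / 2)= -35 / 24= -1.46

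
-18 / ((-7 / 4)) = 72 / 7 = 10.29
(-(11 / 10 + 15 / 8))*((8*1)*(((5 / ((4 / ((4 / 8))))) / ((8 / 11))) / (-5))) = 1309 / 320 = 4.09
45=45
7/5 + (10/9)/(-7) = 391/315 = 1.24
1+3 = 4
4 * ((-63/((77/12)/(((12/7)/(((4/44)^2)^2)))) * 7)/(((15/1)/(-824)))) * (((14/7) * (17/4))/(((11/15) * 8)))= 549169632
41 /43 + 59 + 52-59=2277 /43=52.95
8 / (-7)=-8 / 7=-1.14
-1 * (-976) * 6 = 5856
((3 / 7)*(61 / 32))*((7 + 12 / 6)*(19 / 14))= 31293 / 3136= 9.98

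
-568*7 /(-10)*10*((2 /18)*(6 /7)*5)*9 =17040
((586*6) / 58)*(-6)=-363.72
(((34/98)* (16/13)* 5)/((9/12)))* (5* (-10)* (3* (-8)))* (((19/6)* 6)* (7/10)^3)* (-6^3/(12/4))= -20837376/13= -1602875.08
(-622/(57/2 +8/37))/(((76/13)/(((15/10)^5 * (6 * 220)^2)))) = -79171635114/1615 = -49022684.28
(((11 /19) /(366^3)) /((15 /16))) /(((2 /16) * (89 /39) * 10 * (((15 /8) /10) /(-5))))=-18304 /155449072755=-0.00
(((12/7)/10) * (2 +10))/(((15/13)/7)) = 312/25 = 12.48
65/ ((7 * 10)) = 13/ 14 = 0.93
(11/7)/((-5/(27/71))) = -297/2485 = -0.12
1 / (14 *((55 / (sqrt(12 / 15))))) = sqrt(5) / 1925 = 0.00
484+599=1083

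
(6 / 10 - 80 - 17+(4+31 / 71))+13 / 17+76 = -91724 / 6035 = -15.20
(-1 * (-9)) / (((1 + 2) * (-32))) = -3 / 32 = -0.09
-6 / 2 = -3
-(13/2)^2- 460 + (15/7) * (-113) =-20843/28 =-744.39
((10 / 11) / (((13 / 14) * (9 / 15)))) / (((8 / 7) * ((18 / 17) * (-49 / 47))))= -19975 / 15444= -1.29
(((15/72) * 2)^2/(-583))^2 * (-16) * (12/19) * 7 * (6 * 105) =-153125/38747346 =-0.00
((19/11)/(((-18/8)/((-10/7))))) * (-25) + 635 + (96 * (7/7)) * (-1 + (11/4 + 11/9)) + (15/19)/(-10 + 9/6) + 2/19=892.93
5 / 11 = 0.45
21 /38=0.55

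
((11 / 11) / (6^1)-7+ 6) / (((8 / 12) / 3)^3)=-1215 / 16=-75.94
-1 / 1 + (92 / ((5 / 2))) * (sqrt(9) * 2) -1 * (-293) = 2564 / 5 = 512.80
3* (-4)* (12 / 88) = -18 / 11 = -1.64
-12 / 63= -4 / 21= -0.19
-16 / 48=-1 / 3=-0.33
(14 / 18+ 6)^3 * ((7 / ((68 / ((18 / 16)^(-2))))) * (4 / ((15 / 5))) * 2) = 203374976 / 3011499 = 67.53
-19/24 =-0.79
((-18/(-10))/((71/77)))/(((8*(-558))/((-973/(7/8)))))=10703/22010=0.49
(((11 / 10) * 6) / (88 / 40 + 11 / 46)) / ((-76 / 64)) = -736 / 323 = -2.28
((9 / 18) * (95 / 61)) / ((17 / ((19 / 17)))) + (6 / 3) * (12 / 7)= 858827 / 246806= 3.48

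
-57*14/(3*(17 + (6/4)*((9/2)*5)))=-152/29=-5.24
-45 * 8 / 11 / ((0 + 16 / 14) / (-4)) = 1260 / 11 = 114.55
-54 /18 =-3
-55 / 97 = -0.57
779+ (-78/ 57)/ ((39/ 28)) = 44347/ 57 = 778.02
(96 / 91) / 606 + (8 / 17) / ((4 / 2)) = 0.24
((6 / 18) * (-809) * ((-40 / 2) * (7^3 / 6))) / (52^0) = 2774870 / 9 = 308318.89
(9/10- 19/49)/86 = 251/42140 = 0.01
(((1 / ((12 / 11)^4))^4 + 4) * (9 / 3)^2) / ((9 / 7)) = 5498407358106024775 / 184884258895036416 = 29.74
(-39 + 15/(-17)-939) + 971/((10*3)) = -482723/510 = -946.52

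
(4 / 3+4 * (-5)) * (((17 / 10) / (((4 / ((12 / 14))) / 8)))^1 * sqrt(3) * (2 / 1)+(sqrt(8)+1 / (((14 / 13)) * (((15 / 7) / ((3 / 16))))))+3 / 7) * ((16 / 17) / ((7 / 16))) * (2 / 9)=-16384 * sqrt(3) / 315 - 8192 * sqrt(2) / 459 - 73088 / 16065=-119.88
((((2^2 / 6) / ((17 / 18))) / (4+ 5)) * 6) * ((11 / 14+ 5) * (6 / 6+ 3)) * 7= 1296 / 17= 76.24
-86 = -86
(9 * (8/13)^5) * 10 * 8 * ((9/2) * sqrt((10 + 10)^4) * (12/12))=42467328000/371293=114376.86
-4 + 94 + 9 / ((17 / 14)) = 1656 / 17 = 97.41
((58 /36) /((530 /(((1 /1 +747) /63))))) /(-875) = -5423 /131473125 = -0.00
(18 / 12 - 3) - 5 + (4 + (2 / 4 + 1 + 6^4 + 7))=1302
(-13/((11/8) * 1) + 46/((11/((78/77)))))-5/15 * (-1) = -12413/2541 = -4.89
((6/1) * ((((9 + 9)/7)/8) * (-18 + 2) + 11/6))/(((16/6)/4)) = -417/14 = -29.79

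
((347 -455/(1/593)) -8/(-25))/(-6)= 1122782/25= 44911.28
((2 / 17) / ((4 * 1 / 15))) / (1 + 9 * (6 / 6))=0.04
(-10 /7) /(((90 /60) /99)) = -660 /7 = -94.29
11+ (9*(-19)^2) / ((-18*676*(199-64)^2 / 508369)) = 87520991 / 24640200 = 3.55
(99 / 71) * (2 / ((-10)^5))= -99 / 3550000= -0.00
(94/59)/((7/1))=94/413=0.23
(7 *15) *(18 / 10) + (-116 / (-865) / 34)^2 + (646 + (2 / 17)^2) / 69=2959639386191 / 14920354725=198.36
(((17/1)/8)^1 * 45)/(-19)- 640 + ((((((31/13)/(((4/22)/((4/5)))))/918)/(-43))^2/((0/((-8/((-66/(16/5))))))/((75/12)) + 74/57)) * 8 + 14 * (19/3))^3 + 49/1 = 885445090805152831341949509268584911605780195757/1271311520508255563445568957819573577625000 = 696481.61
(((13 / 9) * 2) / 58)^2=169 / 68121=0.00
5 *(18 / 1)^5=9447840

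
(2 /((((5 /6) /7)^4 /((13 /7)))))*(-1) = -11557728 /625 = -18492.36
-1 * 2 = -2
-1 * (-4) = 4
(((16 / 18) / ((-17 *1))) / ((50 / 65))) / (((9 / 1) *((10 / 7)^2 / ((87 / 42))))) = -2639 / 344250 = -0.01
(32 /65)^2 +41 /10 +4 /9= 364037 /76050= 4.79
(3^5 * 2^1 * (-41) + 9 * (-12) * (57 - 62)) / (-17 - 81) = 9693 / 49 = 197.82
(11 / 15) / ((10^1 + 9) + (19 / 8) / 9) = 264 / 6935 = 0.04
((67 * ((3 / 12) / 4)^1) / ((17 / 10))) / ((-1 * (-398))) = 335 / 54128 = 0.01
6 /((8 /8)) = 6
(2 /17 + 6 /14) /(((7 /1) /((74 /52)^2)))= 6845 /43316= 0.16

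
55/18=3.06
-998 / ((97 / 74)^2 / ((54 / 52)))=-73778148 / 122317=-603.17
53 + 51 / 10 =581 / 10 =58.10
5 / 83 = 0.06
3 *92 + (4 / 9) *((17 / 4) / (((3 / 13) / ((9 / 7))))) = 6017 / 21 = 286.52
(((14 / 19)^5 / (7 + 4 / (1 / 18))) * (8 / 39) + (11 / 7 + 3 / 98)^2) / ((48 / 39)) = 188085117350899 / 90175484586432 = 2.09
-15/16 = -0.94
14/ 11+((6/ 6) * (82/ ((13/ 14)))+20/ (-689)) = 678710/ 7579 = 89.55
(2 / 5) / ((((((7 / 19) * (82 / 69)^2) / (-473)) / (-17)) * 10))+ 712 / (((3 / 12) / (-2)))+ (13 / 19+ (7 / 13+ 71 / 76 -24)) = -741099439391 / 145322450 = -5099.69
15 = 15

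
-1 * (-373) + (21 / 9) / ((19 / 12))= 7115 / 19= 374.47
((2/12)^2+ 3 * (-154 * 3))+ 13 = -1372.97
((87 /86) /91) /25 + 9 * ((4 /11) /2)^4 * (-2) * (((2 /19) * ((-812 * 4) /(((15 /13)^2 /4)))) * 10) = 10997234600293 /54425721350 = 202.06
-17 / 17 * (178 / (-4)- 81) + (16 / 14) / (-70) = 61487 / 490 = 125.48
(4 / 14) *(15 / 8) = 15 / 28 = 0.54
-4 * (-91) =364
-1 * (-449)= 449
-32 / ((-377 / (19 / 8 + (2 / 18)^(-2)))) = 92 / 13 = 7.08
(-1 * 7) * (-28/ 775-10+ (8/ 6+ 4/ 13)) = 1776194/ 30225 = 58.77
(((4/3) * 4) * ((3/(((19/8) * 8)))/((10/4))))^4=0.01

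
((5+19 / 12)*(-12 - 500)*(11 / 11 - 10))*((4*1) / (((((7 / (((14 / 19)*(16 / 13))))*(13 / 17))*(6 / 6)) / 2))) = 41115.63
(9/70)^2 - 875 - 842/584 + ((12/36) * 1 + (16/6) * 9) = -228594959/268275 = -852.09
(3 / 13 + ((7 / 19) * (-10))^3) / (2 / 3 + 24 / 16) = -26630538 / 1159171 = -22.97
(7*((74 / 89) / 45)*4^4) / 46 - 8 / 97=0.64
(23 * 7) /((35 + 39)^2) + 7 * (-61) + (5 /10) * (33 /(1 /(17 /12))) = -4420179 /10952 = -403.60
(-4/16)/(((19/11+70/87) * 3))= -319/9692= -0.03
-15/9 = -5/3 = -1.67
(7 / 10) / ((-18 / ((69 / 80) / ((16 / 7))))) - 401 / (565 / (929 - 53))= -621.74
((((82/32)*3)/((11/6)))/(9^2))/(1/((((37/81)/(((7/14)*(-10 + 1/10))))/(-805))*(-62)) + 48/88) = -47027/127319337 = -0.00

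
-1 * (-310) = 310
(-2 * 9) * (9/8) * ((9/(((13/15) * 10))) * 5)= -10935/104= -105.14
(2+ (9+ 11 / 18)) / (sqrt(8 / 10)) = 209 * sqrt(5) / 36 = 12.98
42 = 42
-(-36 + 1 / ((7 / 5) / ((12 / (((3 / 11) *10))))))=230 / 7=32.86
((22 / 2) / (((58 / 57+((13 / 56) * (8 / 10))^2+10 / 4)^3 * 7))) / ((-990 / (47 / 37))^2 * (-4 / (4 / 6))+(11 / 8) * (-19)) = -55004784807672000000 / 5717017558942250621343366577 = -0.00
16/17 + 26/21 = 778/357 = 2.18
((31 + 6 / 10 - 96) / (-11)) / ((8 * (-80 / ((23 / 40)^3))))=-1958887 / 1126400000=-0.00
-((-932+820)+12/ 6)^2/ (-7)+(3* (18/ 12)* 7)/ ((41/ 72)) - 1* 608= 337480/ 287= 1175.89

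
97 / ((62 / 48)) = 2328 / 31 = 75.10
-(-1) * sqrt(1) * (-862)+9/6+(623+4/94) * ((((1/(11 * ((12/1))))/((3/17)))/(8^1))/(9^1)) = -860.13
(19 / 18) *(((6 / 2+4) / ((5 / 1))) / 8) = 133 / 720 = 0.18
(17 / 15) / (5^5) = 17 / 46875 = 0.00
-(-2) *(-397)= -794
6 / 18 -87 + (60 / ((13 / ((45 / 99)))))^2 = -5046740 / 61347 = -82.27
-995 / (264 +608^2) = -995 / 369928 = -0.00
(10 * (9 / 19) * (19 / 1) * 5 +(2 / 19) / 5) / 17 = 42752 / 1615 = 26.47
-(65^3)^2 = -75418890625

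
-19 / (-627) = 1 / 33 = 0.03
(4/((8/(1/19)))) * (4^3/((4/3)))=1.26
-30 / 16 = -15 / 8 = -1.88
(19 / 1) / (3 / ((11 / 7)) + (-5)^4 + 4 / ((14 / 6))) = 1463 / 48404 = 0.03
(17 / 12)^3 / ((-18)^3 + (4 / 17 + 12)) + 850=850.00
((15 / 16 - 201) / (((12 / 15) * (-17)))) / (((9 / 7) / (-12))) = -37345 / 272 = -137.30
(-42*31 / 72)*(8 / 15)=-434 / 45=-9.64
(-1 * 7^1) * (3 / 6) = -7 / 2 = -3.50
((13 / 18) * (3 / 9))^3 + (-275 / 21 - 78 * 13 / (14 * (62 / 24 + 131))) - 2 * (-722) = 2527337336497 / 1766903544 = 1430.38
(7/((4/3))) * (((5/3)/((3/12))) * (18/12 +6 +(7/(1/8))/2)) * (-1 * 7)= -17395/2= -8697.50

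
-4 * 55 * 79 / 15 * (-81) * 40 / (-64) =-117315 / 2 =-58657.50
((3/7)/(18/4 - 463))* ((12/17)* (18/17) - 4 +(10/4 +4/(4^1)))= -429/1855091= -0.00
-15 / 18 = -5 / 6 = -0.83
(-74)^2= 5476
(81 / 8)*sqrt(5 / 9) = 27*sqrt(5) / 8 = 7.55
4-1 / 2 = 7 / 2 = 3.50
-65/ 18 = -3.61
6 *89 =534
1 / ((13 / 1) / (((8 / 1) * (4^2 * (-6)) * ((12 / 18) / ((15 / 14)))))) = -7168 / 195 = -36.76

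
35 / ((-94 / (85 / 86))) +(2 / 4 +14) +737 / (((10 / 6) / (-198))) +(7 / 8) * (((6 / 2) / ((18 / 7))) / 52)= -2207977414343 / 25222080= -87541.45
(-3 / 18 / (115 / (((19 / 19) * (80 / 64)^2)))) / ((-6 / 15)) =25 / 4416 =0.01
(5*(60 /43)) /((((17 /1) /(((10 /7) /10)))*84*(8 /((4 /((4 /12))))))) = 75 /71638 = 0.00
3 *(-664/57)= -664/19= -34.95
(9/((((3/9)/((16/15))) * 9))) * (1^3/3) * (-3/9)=-0.36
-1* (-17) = 17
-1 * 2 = -2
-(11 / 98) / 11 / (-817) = 1 / 80066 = 0.00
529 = 529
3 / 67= 0.04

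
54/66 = 9/11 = 0.82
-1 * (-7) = 7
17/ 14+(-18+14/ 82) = -9537/ 574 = -16.61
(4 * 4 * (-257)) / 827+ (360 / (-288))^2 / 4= -242493 / 52928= -4.58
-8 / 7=-1.14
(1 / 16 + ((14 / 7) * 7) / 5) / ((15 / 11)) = 2519 / 1200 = 2.10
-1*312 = -312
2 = 2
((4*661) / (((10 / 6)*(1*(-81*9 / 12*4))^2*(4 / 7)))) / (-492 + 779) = 661 / 4035015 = 0.00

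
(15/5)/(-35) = -3/35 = -0.09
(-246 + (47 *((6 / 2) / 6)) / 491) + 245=-935 / 982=-0.95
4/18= 2/9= 0.22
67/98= 0.68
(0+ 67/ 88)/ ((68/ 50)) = 0.56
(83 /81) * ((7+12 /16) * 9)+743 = 29321 /36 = 814.47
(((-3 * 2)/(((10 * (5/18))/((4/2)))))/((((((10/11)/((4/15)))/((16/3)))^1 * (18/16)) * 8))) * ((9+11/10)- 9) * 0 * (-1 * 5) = 0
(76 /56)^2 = 361 /196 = 1.84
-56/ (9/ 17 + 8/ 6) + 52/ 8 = -23.56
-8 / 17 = -0.47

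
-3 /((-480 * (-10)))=-1 /1600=-0.00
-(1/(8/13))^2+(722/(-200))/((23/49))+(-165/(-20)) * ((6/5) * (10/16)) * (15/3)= 758301/36800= 20.61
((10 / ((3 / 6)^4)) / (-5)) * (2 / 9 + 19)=-5536 / 9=-615.11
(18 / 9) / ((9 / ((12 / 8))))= 1 / 3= 0.33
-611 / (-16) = 611 / 16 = 38.19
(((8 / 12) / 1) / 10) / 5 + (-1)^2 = 1.01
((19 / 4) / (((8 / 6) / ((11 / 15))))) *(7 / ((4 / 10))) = 1463 / 32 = 45.72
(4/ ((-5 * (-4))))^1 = 1/ 5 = 0.20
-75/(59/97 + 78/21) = -10185/587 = -17.35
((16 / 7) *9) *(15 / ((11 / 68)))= 146880 / 77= 1907.53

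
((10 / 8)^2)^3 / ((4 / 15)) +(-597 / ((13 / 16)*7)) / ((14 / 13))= -66765609 / 802816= -83.16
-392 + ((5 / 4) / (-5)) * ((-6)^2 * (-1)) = -383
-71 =-71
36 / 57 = 12 / 19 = 0.63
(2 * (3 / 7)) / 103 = 0.01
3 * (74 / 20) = 111 / 10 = 11.10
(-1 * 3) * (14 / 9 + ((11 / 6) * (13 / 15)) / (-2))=-137 / 60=-2.28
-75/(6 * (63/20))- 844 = -53422/63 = -847.97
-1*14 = -14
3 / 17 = 0.18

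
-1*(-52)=52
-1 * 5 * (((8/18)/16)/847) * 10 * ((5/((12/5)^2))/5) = -625/2195424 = -0.00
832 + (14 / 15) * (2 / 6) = 37454 / 45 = 832.31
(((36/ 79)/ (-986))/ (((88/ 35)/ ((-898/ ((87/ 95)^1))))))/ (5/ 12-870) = -5374530/ 25929082091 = -0.00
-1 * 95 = -95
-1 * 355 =-355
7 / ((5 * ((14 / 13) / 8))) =10.40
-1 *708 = -708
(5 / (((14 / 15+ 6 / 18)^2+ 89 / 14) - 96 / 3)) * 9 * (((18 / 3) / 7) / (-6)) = 20250 / 75721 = 0.27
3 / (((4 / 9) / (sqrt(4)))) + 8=43 / 2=21.50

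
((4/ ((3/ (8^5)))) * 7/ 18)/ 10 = 229376/ 135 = 1699.08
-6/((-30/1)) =0.20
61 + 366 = 427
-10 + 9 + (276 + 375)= 650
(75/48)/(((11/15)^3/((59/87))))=1659375/617584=2.69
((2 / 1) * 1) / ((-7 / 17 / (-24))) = 816 / 7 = 116.57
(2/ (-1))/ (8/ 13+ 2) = -13/ 17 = -0.76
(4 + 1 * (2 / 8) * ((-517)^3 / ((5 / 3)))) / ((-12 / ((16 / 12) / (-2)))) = -414565159 / 360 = -1151569.89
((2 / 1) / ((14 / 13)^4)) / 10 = 28561 / 192080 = 0.15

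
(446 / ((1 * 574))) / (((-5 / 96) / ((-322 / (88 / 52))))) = 6400992 / 2255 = 2838.58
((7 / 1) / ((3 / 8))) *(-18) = -336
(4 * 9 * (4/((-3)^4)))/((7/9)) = 16/7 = 2.29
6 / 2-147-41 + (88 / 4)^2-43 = 256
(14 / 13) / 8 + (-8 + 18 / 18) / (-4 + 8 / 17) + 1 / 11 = 4738 / 2145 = 2.21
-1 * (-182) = 182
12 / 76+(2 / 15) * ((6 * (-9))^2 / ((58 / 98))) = 1810299 / 2755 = 657.10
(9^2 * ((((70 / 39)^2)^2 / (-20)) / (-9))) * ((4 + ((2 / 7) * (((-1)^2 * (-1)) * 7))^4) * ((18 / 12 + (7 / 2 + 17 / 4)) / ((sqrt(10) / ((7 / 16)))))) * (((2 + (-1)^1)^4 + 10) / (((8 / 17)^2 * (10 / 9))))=49422244025 * sqrt(10) / 29246464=5343.79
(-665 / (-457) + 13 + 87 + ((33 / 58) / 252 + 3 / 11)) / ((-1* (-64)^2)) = -2491527889 / 100317364224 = -0.02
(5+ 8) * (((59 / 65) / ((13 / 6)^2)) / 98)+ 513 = 21241827 / 41405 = 513.03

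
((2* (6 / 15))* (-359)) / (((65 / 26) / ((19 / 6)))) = -27284 / 75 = -363.79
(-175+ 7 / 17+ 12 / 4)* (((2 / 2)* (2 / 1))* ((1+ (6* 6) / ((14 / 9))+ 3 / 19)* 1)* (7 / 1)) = -58376.12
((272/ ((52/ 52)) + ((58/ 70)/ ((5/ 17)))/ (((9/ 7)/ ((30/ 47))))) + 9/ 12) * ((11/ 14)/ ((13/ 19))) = 161577691/ 513240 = 314.82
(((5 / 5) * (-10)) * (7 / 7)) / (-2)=5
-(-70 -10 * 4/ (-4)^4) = 2245/ 32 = 70.16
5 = 5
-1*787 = -787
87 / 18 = 4.83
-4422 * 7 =-30954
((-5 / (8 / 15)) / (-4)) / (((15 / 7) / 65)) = 2275 / 32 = 71.09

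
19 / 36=0.53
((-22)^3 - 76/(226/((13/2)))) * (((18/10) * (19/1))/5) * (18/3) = -1234761246/2825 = -437083.63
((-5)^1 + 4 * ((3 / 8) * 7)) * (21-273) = -1386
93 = 93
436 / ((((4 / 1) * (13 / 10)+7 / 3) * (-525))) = -436 / 3955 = -0.11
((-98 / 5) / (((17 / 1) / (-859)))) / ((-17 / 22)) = -1852004 / 1445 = -1281.66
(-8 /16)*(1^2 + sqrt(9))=-2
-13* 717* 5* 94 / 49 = -4380870 / 49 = -89405.51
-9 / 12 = -3 / 4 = -0.75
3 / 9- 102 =-305 / 3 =-101.67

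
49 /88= 0.56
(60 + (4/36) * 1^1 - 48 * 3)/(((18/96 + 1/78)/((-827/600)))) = 3246802/5625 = 577.21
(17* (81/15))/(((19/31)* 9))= 1581/95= 16.64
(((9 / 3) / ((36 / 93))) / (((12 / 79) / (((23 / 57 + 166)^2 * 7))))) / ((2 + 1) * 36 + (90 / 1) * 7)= 1542273852175 / 115092576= 13400.29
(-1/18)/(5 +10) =-1/270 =-0.00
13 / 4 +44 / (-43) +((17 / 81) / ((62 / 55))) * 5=1363763 / 431892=3.16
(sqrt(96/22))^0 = 1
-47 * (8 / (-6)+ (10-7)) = -235 / 3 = -78.33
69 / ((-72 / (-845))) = 19435 / 24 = 809.79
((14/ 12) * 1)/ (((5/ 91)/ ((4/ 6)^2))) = 1274/ 135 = 9.44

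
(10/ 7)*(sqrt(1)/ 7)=10/ 49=0.20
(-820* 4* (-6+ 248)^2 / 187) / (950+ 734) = -609.99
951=951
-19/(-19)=1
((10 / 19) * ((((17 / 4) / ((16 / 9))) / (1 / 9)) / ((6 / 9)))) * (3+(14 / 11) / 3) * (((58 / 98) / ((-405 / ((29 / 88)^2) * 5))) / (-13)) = 46851269 / 329914224640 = 0.00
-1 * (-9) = 9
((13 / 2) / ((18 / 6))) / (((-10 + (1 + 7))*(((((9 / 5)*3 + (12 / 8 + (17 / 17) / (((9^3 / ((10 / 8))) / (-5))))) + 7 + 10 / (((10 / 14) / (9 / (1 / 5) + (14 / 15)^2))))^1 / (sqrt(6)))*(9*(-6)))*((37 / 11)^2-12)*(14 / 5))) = -1769625*sqrt(6) / 111153994084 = -0.00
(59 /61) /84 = 59 /5124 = 0.01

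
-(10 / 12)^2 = -25 / 36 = -0.69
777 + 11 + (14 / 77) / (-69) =598090 / 759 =788.00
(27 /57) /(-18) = -1 /38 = -0.03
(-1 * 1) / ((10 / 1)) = -1 / 10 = -0.10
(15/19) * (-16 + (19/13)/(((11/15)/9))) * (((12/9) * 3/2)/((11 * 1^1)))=8310/29887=0.28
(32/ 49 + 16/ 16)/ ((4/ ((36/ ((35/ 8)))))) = 5832/ 1715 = 3.40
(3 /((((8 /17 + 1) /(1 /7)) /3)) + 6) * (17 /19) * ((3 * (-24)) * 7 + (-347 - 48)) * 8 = -147083592 /3325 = -44235.67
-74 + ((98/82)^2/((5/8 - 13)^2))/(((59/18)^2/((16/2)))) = -52389959946/708038881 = -73.99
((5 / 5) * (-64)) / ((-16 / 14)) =56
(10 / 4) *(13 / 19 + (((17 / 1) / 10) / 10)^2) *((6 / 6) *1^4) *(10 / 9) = 135491 / 68400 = 1.98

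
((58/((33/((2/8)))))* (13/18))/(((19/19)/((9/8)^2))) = 1131/2816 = 0.40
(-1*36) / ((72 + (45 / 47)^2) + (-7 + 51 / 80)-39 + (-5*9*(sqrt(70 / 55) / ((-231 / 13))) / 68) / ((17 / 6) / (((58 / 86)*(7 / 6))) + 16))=-188662488509784119542873920 / 144401242718836548793713779 + 1182665886936884064000*sqrt(154) / 144401242718836548793713779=-1.31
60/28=15/7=2.14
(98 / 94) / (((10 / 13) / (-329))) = -4459 / 10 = -445.90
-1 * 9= -9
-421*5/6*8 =-8420/3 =-2806.67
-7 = -7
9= 9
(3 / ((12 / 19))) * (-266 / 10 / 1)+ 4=-2447 / 20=-122.35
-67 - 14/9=-617/9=-68.56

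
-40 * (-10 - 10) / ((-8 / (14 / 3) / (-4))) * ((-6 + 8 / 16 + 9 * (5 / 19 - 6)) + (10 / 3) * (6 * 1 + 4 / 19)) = -68002.34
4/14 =2/7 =0.29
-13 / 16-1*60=-973 / 16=-60.81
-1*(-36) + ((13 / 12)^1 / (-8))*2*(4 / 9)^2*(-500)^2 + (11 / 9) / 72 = -13338.47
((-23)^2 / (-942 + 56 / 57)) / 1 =-30153 / 53638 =-0.56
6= 6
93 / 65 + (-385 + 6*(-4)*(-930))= 1425868 / 65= 21936.43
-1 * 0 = 0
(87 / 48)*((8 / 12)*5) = 145 / 24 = 6.04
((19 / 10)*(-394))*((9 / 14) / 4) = -33687 / 280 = -120.31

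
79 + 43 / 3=280 / 3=93.33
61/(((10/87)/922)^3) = 3935413481407623/125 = 31483307851260.98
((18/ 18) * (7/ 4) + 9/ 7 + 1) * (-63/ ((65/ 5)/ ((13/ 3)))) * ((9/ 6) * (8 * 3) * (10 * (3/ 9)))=-10170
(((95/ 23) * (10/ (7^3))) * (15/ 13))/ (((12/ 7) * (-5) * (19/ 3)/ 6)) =-225/ 14651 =-0.02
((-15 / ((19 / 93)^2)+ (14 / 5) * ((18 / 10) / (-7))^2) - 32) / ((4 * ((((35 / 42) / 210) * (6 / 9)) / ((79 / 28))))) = -263569782519 / 2527000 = -104301.46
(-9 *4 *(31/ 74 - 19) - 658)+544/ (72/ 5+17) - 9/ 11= 1752467/ 63899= 27.43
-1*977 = -977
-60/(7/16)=-137.14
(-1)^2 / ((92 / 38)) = 19 / 46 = 0.41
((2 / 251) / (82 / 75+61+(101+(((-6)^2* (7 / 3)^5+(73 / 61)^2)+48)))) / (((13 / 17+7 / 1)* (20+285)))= 0.00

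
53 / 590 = 0.09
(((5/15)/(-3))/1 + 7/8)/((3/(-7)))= -1.78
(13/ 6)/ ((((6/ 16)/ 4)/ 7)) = 1456/ 9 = 161.78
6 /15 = 2 /5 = 0.40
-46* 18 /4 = -207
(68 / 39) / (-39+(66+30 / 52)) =136 / 2151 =0.06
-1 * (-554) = 554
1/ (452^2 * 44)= 1/ 8989376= 0.00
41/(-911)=-41/911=-0.05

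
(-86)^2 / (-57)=-7396 / 57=-129.75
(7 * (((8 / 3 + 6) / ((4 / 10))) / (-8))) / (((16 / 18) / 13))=-17745 / 64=-277.27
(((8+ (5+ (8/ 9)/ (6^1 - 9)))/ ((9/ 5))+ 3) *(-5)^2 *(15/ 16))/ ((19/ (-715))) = -54608125/ 6156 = -8870.72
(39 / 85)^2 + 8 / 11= 74531 / 79475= 0.94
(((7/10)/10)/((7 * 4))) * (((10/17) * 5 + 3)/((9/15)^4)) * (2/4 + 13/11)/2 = 93425/969408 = 0.10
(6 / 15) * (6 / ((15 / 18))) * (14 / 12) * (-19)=-1596 / 25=-63.84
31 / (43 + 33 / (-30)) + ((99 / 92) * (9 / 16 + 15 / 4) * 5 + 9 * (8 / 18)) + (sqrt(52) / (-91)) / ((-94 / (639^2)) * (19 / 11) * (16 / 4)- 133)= 8983062 * sqrt(13) / 54361649797 + 749319 / 26816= 27.94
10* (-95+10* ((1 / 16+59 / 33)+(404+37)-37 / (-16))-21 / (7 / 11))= 2853595 / 66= 43236.29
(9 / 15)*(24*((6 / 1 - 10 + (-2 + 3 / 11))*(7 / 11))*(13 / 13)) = -31752 / 605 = -52.48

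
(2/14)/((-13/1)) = -1/91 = -0.01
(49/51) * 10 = 490/51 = 9.61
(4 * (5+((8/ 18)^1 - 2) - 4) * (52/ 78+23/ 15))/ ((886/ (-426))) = 3124/ 1329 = 2.35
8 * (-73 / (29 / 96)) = -56064 / 29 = -1933.24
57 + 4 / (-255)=14531 / 255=56.98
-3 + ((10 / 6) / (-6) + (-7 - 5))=-275 / 18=-15.28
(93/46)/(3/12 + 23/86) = 7998/2047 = 3.91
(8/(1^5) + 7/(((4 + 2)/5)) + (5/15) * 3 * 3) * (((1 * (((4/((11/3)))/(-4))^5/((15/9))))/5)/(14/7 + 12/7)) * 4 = -171801/52341575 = -0.00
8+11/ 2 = 27/ 2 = 13.50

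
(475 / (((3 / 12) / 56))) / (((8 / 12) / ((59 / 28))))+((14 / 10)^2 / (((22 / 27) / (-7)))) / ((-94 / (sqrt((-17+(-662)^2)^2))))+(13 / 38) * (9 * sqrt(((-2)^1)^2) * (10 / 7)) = 2852262811851 / 6876100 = 414808.22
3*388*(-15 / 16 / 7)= -4365 / 28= -155.89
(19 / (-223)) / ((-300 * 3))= 0.00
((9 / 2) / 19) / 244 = 0.00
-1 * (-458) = 458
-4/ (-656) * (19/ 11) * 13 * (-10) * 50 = -30875/ 451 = -68.46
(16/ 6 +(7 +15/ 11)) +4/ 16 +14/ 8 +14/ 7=496/ 33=15.03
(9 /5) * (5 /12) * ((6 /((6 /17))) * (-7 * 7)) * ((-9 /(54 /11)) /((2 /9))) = 82467 /16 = 5154.19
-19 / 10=-1.90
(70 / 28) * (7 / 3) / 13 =35 / 78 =0.45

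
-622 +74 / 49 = -30404 / 49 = -620.49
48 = 48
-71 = -71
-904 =-904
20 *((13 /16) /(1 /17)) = 1105 /4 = 276.25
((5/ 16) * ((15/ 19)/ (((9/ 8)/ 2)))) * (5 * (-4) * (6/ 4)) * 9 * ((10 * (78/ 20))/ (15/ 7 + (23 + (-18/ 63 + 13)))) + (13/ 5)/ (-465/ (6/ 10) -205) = -601978091/ 4934300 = -122.00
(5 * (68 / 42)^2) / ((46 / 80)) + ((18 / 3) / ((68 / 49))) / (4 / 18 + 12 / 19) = 27.86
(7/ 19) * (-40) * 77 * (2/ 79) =-43120/ 1501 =-28.73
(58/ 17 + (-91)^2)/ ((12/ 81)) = 3802545/ 68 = 55919.78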